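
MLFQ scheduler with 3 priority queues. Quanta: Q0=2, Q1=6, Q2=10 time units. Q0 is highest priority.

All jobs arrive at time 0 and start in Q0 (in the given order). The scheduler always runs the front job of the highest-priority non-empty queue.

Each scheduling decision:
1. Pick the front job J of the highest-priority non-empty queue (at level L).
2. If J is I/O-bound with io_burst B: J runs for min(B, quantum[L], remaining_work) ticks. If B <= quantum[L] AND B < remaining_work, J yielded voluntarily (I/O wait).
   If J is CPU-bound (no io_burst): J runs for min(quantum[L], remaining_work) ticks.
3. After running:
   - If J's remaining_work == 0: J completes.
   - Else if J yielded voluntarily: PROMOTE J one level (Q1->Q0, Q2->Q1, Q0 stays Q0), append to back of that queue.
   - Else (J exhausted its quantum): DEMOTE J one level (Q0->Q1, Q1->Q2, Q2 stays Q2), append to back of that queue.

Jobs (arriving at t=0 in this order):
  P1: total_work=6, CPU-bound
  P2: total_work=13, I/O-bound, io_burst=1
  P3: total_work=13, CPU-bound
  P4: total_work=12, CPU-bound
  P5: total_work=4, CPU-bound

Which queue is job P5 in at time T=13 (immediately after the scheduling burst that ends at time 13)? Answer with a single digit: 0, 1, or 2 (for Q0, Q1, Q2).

Answer: 1

Derivation:
t=0-2: P1@Q0 runs 2, rem=4, quantum used, demote→Q1. Q0=[P2,P3,P4,P5] Q1=[P1] Q2=[]
t=2-3: P2@Q0 runs 1, rem=12, I/O yield, promote→Q0. Q0=[P3,P4,P5,P2] Q1=[P1] Q2=[]
t=3-5: P3@Q0 runs 2, rem=11, quantum used, demote→Q1. Q0=[P4,P5,P2] Q1=[P1,P3] Q2=[]
t=5-7: P4@Q0 runs 2, rem=10, quantum used, demote→Q1. Q0=[P5,P2] Q1=[P1,P3,P4] Q2=[]
t=7-9: P5@Q0 runs 2, rem=2, quantum used, demote→Q1. Q0=[P2] Q1=[P1,P3,P4,P5] Q2=[]
t=9-10: P2@Q0 runs 1, rem=11, I/O yield, promote→Q0. Q0=[P2] Q1=[P1,P3,P4,P5] Q2=[]
t=10-11: P2@Q0 runs 1, rem=10, I/O yield, promote→Q0. Q0=[P2] Q1=[P1,P3,P4,P5] Q2=[]
t=11-12: P2@Q0 runs 1, rem=9, I/O yield, promote→Q0. Q0=[P2] Q1=[P1,P3,P4,P5] Q2=[]
t=12-13: P2@Q0 runs 1, rem=8, I/O yield, promote→Q0. Q0=[P2] Q1=[P1,P3,P4,P5] Q2=[]
t=13-14: P2@Q0 runs 1, rem=7, I/O yield, promote→Q0. Q0=[P2] Q1=[P1,P3,P4,P5] Q2=[]
t=14-15: P2@Q0 runs 1, rem=6, I/O yield, promote→Q0. Q0=[P2] Q1=[P1,P3,P4,P5] Q2=[]
t=15-16: P2@Q0 runs 1, rem=5, I/O yield, promote→Q0. Q0=[P2] Q1=[P1,P3,P4,P5] Q2=[]
t=16-17: P2@Q0 runs 1, rem=4, I/O yield, promote→Q0. Q0=[P2] Q1=[P1,P3,P4,P5] Q2=[]
t=17-18: P2@Q0 runs 1, rem=3, I/O yield, promote→Q0. Q0=[P2] Q1=[P1,P3,P4,P5] Q2=[]
t=18-19: P2@Q0 runs 1, rem=2, I/O yield, promote→Q0. Q0=[P2] Q1=[P1,P3,P4,P5] Q2=[]
t=19-20: P2@Q0 runs 1, rem=1, I/O yield, promote→Q0. Q0=[P2] Q1=[P1,P3,P4,P5] Q2=[]
t=20-21: P2@Q0 runs 1, rem=0, completes. Q0=[] Q1=[P1,P3,P4,P5] Q2=[]
t=21-25: P1@Q1 runs 4, rem=0, completes. Q0=[] Q1=[P3,P4,P5] Q2=[]
t=25-31: P3@Q1 runs 6, rem=5, quantum used, demote→Q2. Q0=[] Q1=[P4,P5] Q2=[P3]
t=31-37: P4@Q1 runs 6, rem=4, quantum used, demote→Q2. Q0=[] Q1=[P5] Q2=[P3,P4]
t=37-39: P5@Q1 runs 2, rem=0, completes. Q0=[] Q1=[] Q2=[P3,P4]
t=39-44: P3@Q2 runs 5, rem=0, completes. Q0=[] Q1=[] Q2=[P4]
t=44-48: P4@Q2 runs 4, rem=0, completes. Q0=[] Q1=[] Q2=[]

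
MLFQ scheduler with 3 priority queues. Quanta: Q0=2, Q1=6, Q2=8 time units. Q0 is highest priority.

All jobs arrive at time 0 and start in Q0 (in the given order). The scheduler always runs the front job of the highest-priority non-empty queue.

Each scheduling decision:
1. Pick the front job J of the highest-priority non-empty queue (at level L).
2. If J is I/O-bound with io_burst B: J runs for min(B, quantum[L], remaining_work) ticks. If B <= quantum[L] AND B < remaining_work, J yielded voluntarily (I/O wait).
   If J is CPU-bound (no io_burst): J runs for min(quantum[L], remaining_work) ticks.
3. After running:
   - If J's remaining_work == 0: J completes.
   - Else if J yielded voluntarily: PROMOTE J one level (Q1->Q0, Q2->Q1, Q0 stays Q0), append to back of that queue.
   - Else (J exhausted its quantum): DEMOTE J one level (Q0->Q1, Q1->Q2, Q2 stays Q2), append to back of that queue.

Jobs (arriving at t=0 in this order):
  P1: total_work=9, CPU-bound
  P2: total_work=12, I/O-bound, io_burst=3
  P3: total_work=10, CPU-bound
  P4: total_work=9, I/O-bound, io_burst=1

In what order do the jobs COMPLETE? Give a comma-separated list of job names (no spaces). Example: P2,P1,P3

t=0-2: P1@Q0 runs 2, rem=7, quantum used, demote→Q1. Q0=[P2,P3,P4] Q1=[P1] Q2=[]
t=2-4: P2@Q0 runs 2, rem=10, quantum used, demote→Q1. Q0=[P3,P4] Q1=[P1,P2] Q2=[]
t=4-6: P3@Q0 runs 2, rem=8, quantum used, demote→Q1. Q0=[P4] Q1=[P1,P2,P3] Q2=[]
t=6-7: P4@Q0 runs 1, rem=8, I/O yield, promote→Q0. Q0=[P4] Q1=[P1,P2,P3] Q2=[]
t=7-8: P4@Q0 runs 1, rem=7, I/O yield, promote→Q0. Q0=[P4] Q1=[P1,P2,P3] Q2=[]
t=8-9: P4@Q0 runs 1, rem=6, I/O yield, promote→Q0. Q0=[P4] Q1=[P1,P2,P3] Q2=[]
t=9-10: P4@Q0 runs 1, rem=5, I/O yield, promote→Q0. Q0=[P4] Q1=[P1,P2,P3] Q2=[]
t=10-11: P4@Q0 runs 1, rem=4, I/O yield, promote→Q0. Q0=[P4] Q1=[P1,P2,P3] Q2=[]
t=11-12: P4@Q0 runs 1, rem=3, I/O yield, promote→Q0. Q0=[P4] Q1=[P1,P2,P3] Q2=[]
t=12-13: P4@Q0 runs 1, rem=2, I/O yield, promote→Q0. Q0=[P4] Q1=[P1,P2,P3] Q2=[]
t=13-14: P4@Q0 runs 1, rem=1, I/O yield, promote→Q0. Q0=[P4] Q1=[P1,P2,P3] Q2=[]
t=14-15: P4@Q0 runs 1, rem=0, completes. Q0=[] Q1=[P1,P2,P3] Q2=[]
t=15-21: P1@Q1 runs 6, rem=1, quantum used, demote→Q2. Q0=[] Q1=[P2,P3] Q2=[P1]
t=21-24: P2@Q1 runs 3, rem=7, I/O yield, promote→Q0. Q0=[P2] Q1=[P3] Q2=[P1]
t=24-26: P2@Q0 runs 2, rem=5, quantum used, demote→Q1. Q0=[] Q1=[P3,P2] Q2=[P1]
t=26-32: P3@Q1 runs 6, rem=2, quantum used, demote→Q2. Q0=[] Q1=[P2] Q2=[P1,P3]
t=32-35: P2@Q1 runs 3, rem=2, I/O yield, promote→Q0. Q0=[P2] Q1=[] Q2=[P1,P3]
t=35-37: P2@Q0 runs 2, rem=0, completes. Q0=[] Q1=[] Q2=[P1,P3]
t=37-38: P1@Q2 runs 1, rem=0, completes. Q0=[] Q1=[] Q2=[P3]
t=38-40: P3@Q2 runs 2, rem=0, completes. Q0=[] Q1=[] Q2=[]

Answer: P4,P2,P1,P3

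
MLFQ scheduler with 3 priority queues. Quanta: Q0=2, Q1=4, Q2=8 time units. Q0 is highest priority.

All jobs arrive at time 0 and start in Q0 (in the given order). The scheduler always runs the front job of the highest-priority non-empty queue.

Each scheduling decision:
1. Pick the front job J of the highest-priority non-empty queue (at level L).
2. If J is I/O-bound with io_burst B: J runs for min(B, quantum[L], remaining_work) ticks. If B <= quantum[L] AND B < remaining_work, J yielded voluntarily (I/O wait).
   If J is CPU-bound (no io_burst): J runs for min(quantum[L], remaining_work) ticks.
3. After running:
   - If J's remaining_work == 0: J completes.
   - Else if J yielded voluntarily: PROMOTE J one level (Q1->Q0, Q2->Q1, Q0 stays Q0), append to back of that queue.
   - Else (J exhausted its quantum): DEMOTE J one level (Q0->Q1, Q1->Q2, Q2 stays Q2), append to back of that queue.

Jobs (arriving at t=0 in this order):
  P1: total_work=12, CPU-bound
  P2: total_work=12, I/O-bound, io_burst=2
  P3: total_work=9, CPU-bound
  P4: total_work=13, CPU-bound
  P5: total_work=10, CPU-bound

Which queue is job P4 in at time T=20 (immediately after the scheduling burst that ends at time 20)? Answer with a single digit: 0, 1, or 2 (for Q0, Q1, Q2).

t=0-2: P1@Q0 runs 2, rem=10, quantum used, demote→Q1. Q0=[P2,P3,P4,P5] Q1=[P1] Q2=[]
t=2-4: P2@Q0 runs 2, rem=10, I/O yield, promote→Q0. Q0=[P3,P4,P5,P2] Q1=[P1] Q2=[]
t=4-6: P3@Q0 runs 2, rem=7, quantum used, demote→Q1. Q0=[P4,P5,P2] Q1=[P1,P3] Q2=[]
t=6-8: P4@Q0 runs 2, rem=11, quantum used, demote→Q1. Q0=[P5,P2] Q1=[P1,P3,P4] Q2=[]
t=8-10: P5@Q0 runs 2, rem=8, quantum used, demote→Q1. Q0=[P2] Q1=[P1,P3,P4,P5] Q2=[]
t=10-12: P2@Q0 runs 2, rem=8, I/O yield, promote→Q0. Q0=[P2] Q1=[P1,P3,P4,P5] Q2=[]
t=12-14: P2@Q0 runs 2, rem=6, I/O yield, promote→Q0. Q0=[P2] Q1=[P1,P3,P4,P5] Q2=[]
t=14-16: P2@Q0 runs 2, rem=4, I/O yield, promote→Q0. Q0=[P2] Q1=[P1,P3,P4,P5] Q2=[]
t=16-18: P2@Q0 runs 2, rem=2, I/O yield, promote→Q0. Q0=[P2] Q1=[P1,P3,P4,P5] Q2=[]
t=18-20: P2@Q0 runs 2, rem=0, completes. Q0=[] Q1=[P1,P3,P4,P5] Q2=[]
t=20-24: P1@Q1 runs 4, rem=6, quantum used, demote→Q2. Q0=[] Q1=[P3,P4,P5] Q2=[P1]
t=24-28: P3@Q1 runs 4, rem=3, quantum used, demote→Q2. Q0=[] Q1=[P4,P5] Q2=[P1,P3]
t=28-32: P4@Q1 runs 4, rem=7, quantum used, demote→Q2. Q0=[] Q1=[P5] Q2=[P1,P3,P4]
t=32-36: P5@Q1 runs 4, rem=4, quantum used, demote→Q2. Q0=[] Q1=[] Q2=[P1,P3,P4,P5]
t=36-42: P1@Q2 runs 6, rem=0, completes. Q0=[] Q1=[] Q2=[P3,P4,P5]
t=42-45: P3@Q2 runs 3, rem=0, completes. Q0=[] Q1=[] Q2=[P4,P5]
t=45-52: P4@Q2 runs 7, rem=0, completes. Q0=[] Q1=[] Q2=[P5]
t=52-56: P5@Q2 runs 4, rem=0, completes. Q0=[] Q1=[] Q2=[]

Answer: 1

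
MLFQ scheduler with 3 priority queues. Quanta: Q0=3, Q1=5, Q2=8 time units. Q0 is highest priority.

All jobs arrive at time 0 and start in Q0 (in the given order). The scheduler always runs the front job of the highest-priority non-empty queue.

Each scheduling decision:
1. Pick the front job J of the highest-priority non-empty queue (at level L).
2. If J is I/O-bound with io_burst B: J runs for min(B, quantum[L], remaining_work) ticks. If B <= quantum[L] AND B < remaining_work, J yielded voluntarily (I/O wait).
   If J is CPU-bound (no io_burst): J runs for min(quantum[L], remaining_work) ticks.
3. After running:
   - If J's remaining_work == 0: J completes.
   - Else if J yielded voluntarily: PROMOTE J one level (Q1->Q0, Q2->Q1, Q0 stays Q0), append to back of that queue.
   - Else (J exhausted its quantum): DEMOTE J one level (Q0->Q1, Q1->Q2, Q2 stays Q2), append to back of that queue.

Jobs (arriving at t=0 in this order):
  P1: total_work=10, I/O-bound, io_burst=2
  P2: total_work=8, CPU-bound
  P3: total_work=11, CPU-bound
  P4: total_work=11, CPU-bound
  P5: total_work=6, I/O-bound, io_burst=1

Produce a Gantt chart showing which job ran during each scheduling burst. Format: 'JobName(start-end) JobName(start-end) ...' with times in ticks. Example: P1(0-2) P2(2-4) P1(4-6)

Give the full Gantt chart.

Answer: P1(0-2) P2(2-5) P3(5-8) P4(8-11) P5(11-12) P1(12-14) P5(14-15) P1(15-17) P5(17-18) P1(18-20) P5(20-21) P1(21-23) P5(23-24) P5(24-25) P2(25-30) P3(30-35) P4(35-40) P3(40-43) P4(43-46)

Derivation:
t=0-2: P1@Q0 runs 2, rem=8, I/O yield, promote→Q0. Q0=[P2,P3,P4,P5,P1] Q1=[] Q2=[]
t=2-5: P2@Q0 runs 3, rem=5, quantum used, demote→Q1. Q0=[P3,P4,P5,P1] Q1=[P2] Q2=[]
t=5-8: P3@Q0 runs 3, rem=8, quantum used, demote→Q1. Q0=[P4,P5,P1] Q1=[P2,P3] Q2=[]
t=8-11: P4@Q0 runs 3, rem=8, quantum used, demote→Q1. Q0=[P5,P1] Q1=[P2,P3,P4] Q2=[]
t=11-12: P5@Q0 runs 1, rem=5, I/O yield, promote→Q0. Q0=[P1,P5] Q1=[P2,P3,P4] Q2=[]
t=12-14: P1@Q0 runs 2, rem=6, I/O yield, promote→Q0. Q0=[P5,P1] Q1=[P2,P3,P4] Q2=[]
t=14-15: P5@Q0 runs 1, rem=4, I/O yield, promote→Q0. Q0=[P1,P5] Q1=[P2,P3,P4] Q2=[]
t=15-17: P1@Q0 runs 2, rem=4, I/O yield, promote→Q0. Q0=[P5,P1] Q1=[P2,P3,P4] Q2=[]
t=17-18: P5@Q0 runs 1, rem=3, I/O yield, promote→Q0. Q0=[P1,P5] Q1=[P2,P3,P4] Q2=[]
t=18-20: P1@Q0 runs 2, rem=2, I/O yield, promote→Q0. Q0=[P5,P1] Q1=[P2,P3,P4] Q2=[]
t=20-21: P5@Q0 runs 1, rem=2, I/O yield, promote→Q0. Q0=[P1,P5] Q1=[P2,P3,P4] Q2=[]
t=21-23: P1@Q0 runs 2, rem=0, completes. Q0=[P5] Q1=[P2,P3,P4] Q2=[]
t=23-24: P5@Q0 runs 1, rem=1, I/O yield, promote→Q0. Q0=[P5] Q1=[P2,P3,P4] Q2=[]
t=24-25: P5@Q0 runs 1, rem=0, completes. Q0=[] Q1=[P2,P3,P4] Q2=[]
t=25-30: P2@Q1 runs 5, rem=0, completes. Q0=[] Q1=[P3,P4] Q2=[]
t=30-35: P3@Q1 runs 5, rem=3, quantum used, demote→Q2. Q0=[] Q1=[P4] Q2=[P3]
t=35-40: P4@Q1 runs 5, rem=3, quantum used, demote→Q2. Q0=[] Q1=[] Q2=[P3,P4]
t=40-43: P3@Q2 runs 3, rem=0, completes. Q0=[] Q1=[] Q2=[P4]
t=43-46: P4@Q2 runs 3, rem=0, completes. Q0=[] Q1=[] Q2=[]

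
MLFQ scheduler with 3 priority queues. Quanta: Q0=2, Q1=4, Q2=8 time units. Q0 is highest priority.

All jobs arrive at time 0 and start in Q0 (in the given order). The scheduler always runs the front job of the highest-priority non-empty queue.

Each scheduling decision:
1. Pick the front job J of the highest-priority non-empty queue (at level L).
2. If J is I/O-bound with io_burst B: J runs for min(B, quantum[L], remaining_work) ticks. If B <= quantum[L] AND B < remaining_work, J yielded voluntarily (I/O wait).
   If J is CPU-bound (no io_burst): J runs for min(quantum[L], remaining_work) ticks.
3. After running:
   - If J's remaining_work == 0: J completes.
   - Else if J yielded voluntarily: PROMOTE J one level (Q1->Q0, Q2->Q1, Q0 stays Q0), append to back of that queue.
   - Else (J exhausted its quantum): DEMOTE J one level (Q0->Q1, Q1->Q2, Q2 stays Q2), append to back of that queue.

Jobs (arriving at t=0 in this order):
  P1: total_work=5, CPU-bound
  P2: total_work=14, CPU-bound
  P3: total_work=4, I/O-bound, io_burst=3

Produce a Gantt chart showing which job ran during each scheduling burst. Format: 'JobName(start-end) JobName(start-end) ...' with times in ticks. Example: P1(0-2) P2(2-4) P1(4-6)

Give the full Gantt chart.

t=0-2: P1@Q0 runs 2, rem=3, quantum used, demote→Q1. Q0=[P2,P3] Q1=[P1] Q2=[]
t=2-4: P2@Q0 runs 2, rem=12, quantum used, demote→Q1. Q0=[P3] Q1=[P1,P2] Q2=[]
t=4-6: P3@Q0 runs 2, rem=2, quantum used, demote→Q1. Q0=[] Q1=[P1,P2,P3] Q2=[]
t=6-9: P1@Q1 runs 3, rem=0, completes. Q0=[] Q1=[P2,P3] Q2=[]
t=9-13: P2@Q1 runs 4, rem=8, quantum used, demote→Q2. Q0=[] Q1=[P3] Q2=[P2]
t=13-15: P3@Q1 runs 2, rem=0, completes. Q0=[] Q1=[] Q2=[P2]
t=15-23: P2@Q2 runs 8, rem=0, completes. Q0=[] Q1=[] Q2=[]

Answer: P1(0-2) P2(2-4) P3(4-6) P1(6-9) P2(9-13) P3(13-15) P2(15-23)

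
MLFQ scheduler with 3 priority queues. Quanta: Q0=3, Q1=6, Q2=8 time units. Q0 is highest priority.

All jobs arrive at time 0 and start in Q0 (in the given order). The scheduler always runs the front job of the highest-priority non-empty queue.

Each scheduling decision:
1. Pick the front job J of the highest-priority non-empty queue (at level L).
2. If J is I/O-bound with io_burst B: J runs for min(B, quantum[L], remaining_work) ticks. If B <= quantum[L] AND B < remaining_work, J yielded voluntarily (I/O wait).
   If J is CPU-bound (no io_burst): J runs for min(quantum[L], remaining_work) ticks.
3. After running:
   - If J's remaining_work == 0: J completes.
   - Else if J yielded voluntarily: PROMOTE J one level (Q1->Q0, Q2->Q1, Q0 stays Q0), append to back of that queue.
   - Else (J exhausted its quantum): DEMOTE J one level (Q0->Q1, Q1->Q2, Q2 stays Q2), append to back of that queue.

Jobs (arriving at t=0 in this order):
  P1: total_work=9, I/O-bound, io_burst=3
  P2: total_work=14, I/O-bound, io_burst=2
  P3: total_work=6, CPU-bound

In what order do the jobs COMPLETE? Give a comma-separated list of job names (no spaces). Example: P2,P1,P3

Answer: P1,P2,P3

Derivation:
t=0-3: P1@Q0 runs 3, rem=6, I/O yield, promote→Q0. Q0=[P2,P3,P1] Q1=[] Q2=[]
t=3-5: P2@Q0 runs 2, rem=12, I/O yield, promote→Q0. Q0=[P3,P1,P2] Q1=[] Q2=[]
t=5-8: P3@Q0 runs 3, rem=3, quantum used, demote→Q1. Q0=[P1,P2] Q1=[P3] Q2=[]
t=8-11: P1@Q0 runs 3, rem=3, I/O yield, promote→Q0. Q0=[P2,P1] Q1=[P3] Q2=[]
t=11-13: P2@Q0 runs 2, rem=10, I/O yield, promote→Q0. Q0=[P1,P2] Q1=[P3] Q2=[]
t=13-16: P1@Q0 runs 3, rem=0, completes. Q0=[P2] Q1=[P3] Q2=[]
t=16-18: P2@Q0 runs 2, rem=8, I/O yield, promote→Q0. Q0=[P2] Q1=[P3] Q2=[]
t=18-20: P2@Q0 runs 2, rem=6, I/O yield, promote→Q0. Q0=[P2] Q1=[P3] Q2=[]
t=20-22: P2@Q0 runs 2, rem=4, I/O yield, promote→Q0. Q0=[P2] Q1=[P3] Q2=[]
t=22-24: P2@Q0 runs 2, rem=2, I/O yield, promote→Q0. Q0=[P2] Q1=[P3] Q2=[]
t=24-26: P2@Q0 runs 2, rem=0, completes. Q0=[] Q1=[P3] Q2=[]
t=26-29: P3@Q1 runs 3, rem=0, completes. Q0=[] Q1=[] Q2=[]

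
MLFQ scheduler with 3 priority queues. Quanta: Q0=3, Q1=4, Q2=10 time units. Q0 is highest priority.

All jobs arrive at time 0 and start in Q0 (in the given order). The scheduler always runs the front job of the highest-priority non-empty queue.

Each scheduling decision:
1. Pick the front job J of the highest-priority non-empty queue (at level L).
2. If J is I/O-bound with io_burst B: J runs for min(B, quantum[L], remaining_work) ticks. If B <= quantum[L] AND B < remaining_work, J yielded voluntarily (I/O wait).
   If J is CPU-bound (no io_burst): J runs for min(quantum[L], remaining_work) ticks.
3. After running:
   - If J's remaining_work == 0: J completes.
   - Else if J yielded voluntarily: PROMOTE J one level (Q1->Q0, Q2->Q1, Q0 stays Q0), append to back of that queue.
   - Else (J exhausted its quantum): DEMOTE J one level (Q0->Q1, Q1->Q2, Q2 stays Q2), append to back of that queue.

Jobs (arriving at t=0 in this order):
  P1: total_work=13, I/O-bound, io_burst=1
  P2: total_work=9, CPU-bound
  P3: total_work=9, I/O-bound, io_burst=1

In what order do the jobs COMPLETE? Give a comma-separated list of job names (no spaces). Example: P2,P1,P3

t=0-1: P1@Q0 runs 1, rem=12, I/O yield, promote→Q0. Q0=[P2,P3,P1] Q1=[] Q2=[]
t=1-4: P2@Q0 runs 3, rem=6, quantum used, demote→Q1. Q0=[P3,P1] Q1=[P2] Q2=[]
t=4-5: P3@Q0 runs 1, rem=8, I/O yield, promote→Q0. Q0=[P1,P3] Q1=[P2] Q2=[]
t=5-6: P1@Q0 runs 1, rem=11, I/O yield, promote→Q0. Q0=[P3,P1] Q1=[P2] Q2=[]
t=6-7: P3@Q0 runs 1, rem=7, I/O yield, promote→Q0. Q0=[P1,P3] Q1=[P2] Q2=[]
t=7-8: P1@Q0 runs 1, rem=10, I/O yield, promote→Q0. Q0=[P3,P1] Q1=[P2] Q2=[]
t=8-9: P3@Q0 runs 1, rem=6, I/O yield, promote→Q0. Q0=[P1,P3] Q1=[P2] Q2=[]
t=9-10: P1@Q0 runs 1, rem=9, I/O yield, promote→Q0. Q0=[P3,P1] Q1=[P2] Q2=[]
t=10-11: P3@Q0 runs 1, rem=5, I/O yield, promote→Q0. Q0=[P1,P3] Q1=[P2] Q2=[]
t=11-12: P1@Q0 runs 1, rem=8, I/O yield, promote→Q0. Q0=[P3,P1] Q1=[P2] Q2=[]
t=12-13: P3@Q0 runs 1, rem=4, I/O yield, promote→Q0. Q0=[P1,P3] Q1=[P2] Q2=[]
t=13-14: P1@Q0 runs 1, rem=7, I/O yield, promote→Q0. Q0=[P3,P1] Q1=[P2] Q2=[]
t=14-15: P3@Q0 runs 1, rem=3, I/O yield, promote→Q0. Q0=[P1,P3] Q1=[P2] Q2=[]
t=15-16: P1@Q0 runs 1, rem=6, I/O yield, promote→Q0. Q0=[P3,P1] Q1=[P2] Q2=[]
t=16-17: P3@Q0 runs 1, rem=2, I/O yield, promote→Q0. Q0=[P1,P3] Q1=[P2] Q2=[]
t=17-18: P1@Q0 runs 1, rem=5, I/O yield, promote→Q0. Q0=[P3,P1] Q1=[P2] Q2=[]
t=18-19: P3@Q0 runs 1, rem=1, I/O yield, promote→Q0. Q0=[P1,P3] Q1=[P2] Q2=[]
t=19-20: P1@Q0 runs 1, rem=4, I/O yield, promote→Q0. Q0=[P3,P1] Q1=[P2] Q2=[]
t=20-21: P3@Q0 runs 1, rem=0, completes. Q0=[P1] Q1=[P2] Q2=[]
t=21-22: P1@Q0 runs 1, rem=3, I/O yield, promote→Q0. Q0=[P1] Q1=[P2] Q2=[]
t=22-23: P1@Q0 runs 1, rem=2, I/O yield, promote→Q0. Q0=[P1] Q1=[P2] Q2=[]
t=23-24: P1@Q0 runs 1, rem=1, I/O yield, promote→Q0. Q0=[P1] Q1=[P2] Q2=[]
t=24-25: P1@Q0 runs 1, rem=0, completes. Q0=[] Q1=[P2] Q2=[]
t=25-29: P2@Q1 runs 4, rem=2, quantum used, demote→Q2. Q0=[] Q1=[] Q2=[P2]
t=29-31: P2@Q2 runs 2, rem=0, completes. Q0=[] Q1=[] Q2=[]

Answer: P3,P1,P2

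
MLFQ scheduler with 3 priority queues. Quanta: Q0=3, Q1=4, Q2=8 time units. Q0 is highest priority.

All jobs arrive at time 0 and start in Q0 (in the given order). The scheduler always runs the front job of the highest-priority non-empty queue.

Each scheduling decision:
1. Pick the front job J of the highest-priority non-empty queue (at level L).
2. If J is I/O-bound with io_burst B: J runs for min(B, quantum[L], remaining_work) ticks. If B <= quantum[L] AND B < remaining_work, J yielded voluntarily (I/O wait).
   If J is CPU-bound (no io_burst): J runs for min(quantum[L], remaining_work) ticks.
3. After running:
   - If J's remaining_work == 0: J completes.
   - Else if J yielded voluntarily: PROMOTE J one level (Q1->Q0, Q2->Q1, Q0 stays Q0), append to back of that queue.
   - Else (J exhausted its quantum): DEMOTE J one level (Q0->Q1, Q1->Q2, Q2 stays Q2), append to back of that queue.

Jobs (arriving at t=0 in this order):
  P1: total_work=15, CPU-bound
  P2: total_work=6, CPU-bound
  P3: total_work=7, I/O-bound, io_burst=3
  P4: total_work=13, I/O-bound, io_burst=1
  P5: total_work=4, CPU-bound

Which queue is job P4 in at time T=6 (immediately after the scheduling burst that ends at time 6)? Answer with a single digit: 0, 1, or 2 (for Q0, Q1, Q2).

t=0-3: P1@Q0 runs 3, rem=12, quantum used, demote→Q1. Q0=[P2,P3,P4,P5] Q1=[P1] Q2=[]
t=3-6: P2@Q0 runs 3, rem=3, quantum used, demote→Q1. Q0=[P3,P4,P5] Q1=[P1,P2] Q2=[]
t=6-9: P3@Q0 runs 3, rem=4, I/O yield, promote→Q0. Q0=[P4,P5,P3] Q1=[P1,P2] Q2=[]
t=9-10: P4@Q0 runs 1, rem=12, I/O yield, promote→Q0. Q0=[P5,P3,P4] Q1=[P1,P2] Q2=[]
t=10-13: P5@Q0 runs 3, rem=1, quantum used, demote→Q1. Q0=[P3,P4] Q1=[P1,P2,P5] Q2=[]
t=13-16: P3@Q0 runs 3, rem=1, I/O yield, promote→Q0. Q0=[P4,P3] Q1=[P1,P2,P5] Q2=[]
t=16-17: P4@Q0 runs 1, rem=11, I/O yield, promote→Q0. Q0=[P3,P4] Q1=[P1,P2,P5] Q2=[]
t=17-18: P3@Q0 runs 1, rem=0, completes. Q0=[P4] Q1=[P1,P2,P5] Q2=[]
t=18-19: P4@Q0 runs 1, rem=10, I/O yield, promote→Q0. Q0=[P4] Q1=[P1,P2,P5] Q2=[]
t=19-20: P4@Q0 runs 1, rem=9, I/O yield, promote→Q0. Q0=[P4] Q1=[P1,P2,P5] Q2=[]
t=20-21: P4@Q0 runs 1, rem=8, I/O yield, promote→Q0. Q0=[P4] Q1=[P1,P2,P5] Q2=[]
t=21-22: P4@Q0 runs 1, rem=7, I/O yield, promote→Q0. Q0=[P4] Q1=[P1,P2,P5] Q2=[]
t=22-23: P4@Q0 runs 1, rem=6, I/O yield, promote→Q0. Q0=[P4] Q1=[P1,P2,P5] Q2=[]
t=23-24: P4@Q0 runs 1, rem=5, I/O yield, promote→Q0. Q0=[P4] Q1=[P1,P2,P5] Q2=[]
t=24-25: P4@Q0 runs 1, rem=4, I/O yield, promote→Q0. Q0=[P4] Q1=[P1,P2,P5] Q2=[]
t=25-26: P4@Q0 runs 1, rem=3, I/O yield, promote→Q0. Q0=[P4] Q1=[P1,P2,P5] Q2=[]
t=26-27: P4@Q0 runs 1, rem=2, I/O yield, promote→Q0. Q0=[P4] Q1=[P1,P2,P5] Q2=[]
t=27-28: P4@Q0 runs 1, rem=1, I/O yield, promote→Q0. Q0=[P4] Q1=[P1,P2,P5] Q2=[]
t=28-29: P4@Q0 runs 1, rem=0, completes. Q0=[] Q1=[P1,P2,P5] Q2=[]
t=29-33: P1@Q1 runs 4, rem=8, quantum used, demote→Q2. Q0=[] Q1=[P2,P5] Q2=[P1]
t=33-36: P2@Q1 runs 3, rem=0, completes. Q0=[] Q1=[P5] Q2=[P1]
t=36-37: P5@Q1 runs 1, rem=0, completes. Q0=[] Q1=[] Q2=[P1]
t=37-45: P1@Q2 runs 8, rem=0, completes. Q0=[] Q1=[] Q2=[]

Answer: 0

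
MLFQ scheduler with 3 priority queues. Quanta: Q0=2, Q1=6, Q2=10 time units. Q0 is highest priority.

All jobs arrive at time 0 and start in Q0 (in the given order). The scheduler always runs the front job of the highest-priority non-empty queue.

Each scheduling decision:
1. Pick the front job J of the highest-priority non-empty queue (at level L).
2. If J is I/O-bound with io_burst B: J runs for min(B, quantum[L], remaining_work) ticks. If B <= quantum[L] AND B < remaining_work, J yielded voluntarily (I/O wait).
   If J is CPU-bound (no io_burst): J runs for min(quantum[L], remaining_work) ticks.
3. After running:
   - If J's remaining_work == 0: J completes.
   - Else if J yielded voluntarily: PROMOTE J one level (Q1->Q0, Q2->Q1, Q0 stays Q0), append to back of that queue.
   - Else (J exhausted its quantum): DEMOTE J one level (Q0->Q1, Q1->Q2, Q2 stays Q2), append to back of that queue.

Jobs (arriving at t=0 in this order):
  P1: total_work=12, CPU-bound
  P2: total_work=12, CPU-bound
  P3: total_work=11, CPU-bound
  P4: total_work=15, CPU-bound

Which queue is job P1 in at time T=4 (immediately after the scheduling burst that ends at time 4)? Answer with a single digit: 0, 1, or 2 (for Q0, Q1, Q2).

t=0-2: P1@Q0 runs 2, rem=10, quantum used, demote→Q1. Q0=[P2,P3,P4] Q1=[P1] Q2=[]
t=2-4: P2@Q0 runs 2, rem=10, quantum used, demote→Q1. Q0=[P3,P4] Q1=[P1,P2] Q2=[]
t=4-6: P3@Q0 runs 2, rem=9, quantum used, demote→Q1. Q0=[P4] Q1=[P1,P2,P3] Q2=[]
t=6-8: P4@Q0 runs 2, rem=13, quantum used, demote→Q1. Q0=[] Q1=[P1,P2,P3,P4] Q2=[]
t=8-14: P1@Q1 runs 6, rem=4, quantum used, demote→Q2. Q0=[] Q1=[P2,P3,P4] Q2=[P1]
t=14-20: P2@Q1 runs 6, rem=4, quantum used, demote→Q2. Q0=[] Q1=[P3,P4] Q2=[P1,P2]
t=20-26: P3@Q1 runs 6, rem=3, quantum used, demote→Q2. Q0=[] Q1=[P4] Q2=[P1,P2,P3]
t=26-32: P4@Q1 runs 6, rem=7, quantum used, demote→Q2. Q0=[] Q1=[] Q2=[P1,P2,P3,P4]
t=32-36: P1@Q2 runs 4, rem=0, completes. Q0=[] Q1=[] Q2=[P2,P3,P4]
t=36-40: P2@Q2 runs 4, rem=0, completes. Q0=[] Q1=[] Q2=[P3,P4]
t=40-43: P3@Q2 runs 3, rem=0, completes. Q0=[] Q1=[] Q2=[P4]
t=43-50: P4@Q2 runs 7, rem=0, completes. Q0=[] Q1=[] Q2=[]

Answer: 1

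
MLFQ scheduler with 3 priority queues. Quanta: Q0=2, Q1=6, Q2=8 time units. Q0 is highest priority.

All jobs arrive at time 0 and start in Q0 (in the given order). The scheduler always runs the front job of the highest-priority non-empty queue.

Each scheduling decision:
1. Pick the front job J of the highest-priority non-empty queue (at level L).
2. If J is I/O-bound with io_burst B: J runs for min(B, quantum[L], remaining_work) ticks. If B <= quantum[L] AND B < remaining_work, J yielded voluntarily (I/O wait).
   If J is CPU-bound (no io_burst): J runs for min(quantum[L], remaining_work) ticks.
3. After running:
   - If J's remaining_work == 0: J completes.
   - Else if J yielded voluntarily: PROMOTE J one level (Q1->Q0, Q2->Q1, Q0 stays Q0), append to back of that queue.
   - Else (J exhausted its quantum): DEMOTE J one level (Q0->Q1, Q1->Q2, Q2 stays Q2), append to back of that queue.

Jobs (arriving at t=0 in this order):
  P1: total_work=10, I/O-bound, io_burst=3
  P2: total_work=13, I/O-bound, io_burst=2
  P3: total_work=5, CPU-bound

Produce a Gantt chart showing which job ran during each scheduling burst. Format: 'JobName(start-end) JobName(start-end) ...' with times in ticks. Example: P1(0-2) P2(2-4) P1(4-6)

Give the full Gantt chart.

t=0-2: P1@Q0 runs 2, rem=8, quantum used, demote→Q1. Q0=[P2,P3] Q1=[P1] Q2=[]
t=2-4: P2@Q0 runs 2, rem=11, I/O yield, promote→Q0. Q0=[P3,P2] Q1=[P1] Q2=[]
t=4-6: P3@Q0 runs 2, rem=3, quantum used, demote→Q1. Q0=[P2] Q1=[P1,P3] Q2=[]
t=6-8: P2@Q0 runs 2, rem=9, I/O yield, promote→Q0. Q0=[P2] Q1=[P1,P3] Q2=[]
t=8-10: P2@Q0 runs 2, rem=7, I/O yield, promote→Q0. Q0=[P2] Q1=[P1,P3] Q2=[]
t=10-12: P2@Q0 runs 2, rem=5, I/O yield, promote→Q0. Q0=[P2] Q1=[P1,P3] Q2=[]
t=12-14: P2@Q0 runs 2, rem=3, I/O yield, promote→Q0. Q0=[P2] Q1=[P1,P3] Q2=[]
t=14-16: P2@Q0 runs 2, rem=1, I/O yield, promote→Q0. Q0=[P2] Q1=[P1,P3] Q2=[]
t=16-17: P2@Q0 runs 1, rem=0, completes. Q0=[] Q1=[P1,P3] Q2=[]
t=17-20: P1@Q1 runs 3, rem=5, I/O yield, promote→Q0. Q0=[P1] Q1=[P3] Q2=[]
t=20-22: P1@Q0 runs 2, rem=3, quantum used, demote→Q1. Q0=[] Q1=[P3,P1] Q2=[]
t=22-25: P3@Q1 runs 3, rem=0, completes. Q0=[] Q1=[P1] Q2=[]
t=25-28: P1@Q1 runs 3, rem=0, completes. Q0=[] Q1=[] Q2=[]

Answer: P1(0-2) P2(2-4) P3(4-6) P2(6-8) P2(8-10) P2(10-12) P2(12-14) P2(14-16) P2(16-17) P1(17-20) P1(20-22) P3(22-25) P1(25-28)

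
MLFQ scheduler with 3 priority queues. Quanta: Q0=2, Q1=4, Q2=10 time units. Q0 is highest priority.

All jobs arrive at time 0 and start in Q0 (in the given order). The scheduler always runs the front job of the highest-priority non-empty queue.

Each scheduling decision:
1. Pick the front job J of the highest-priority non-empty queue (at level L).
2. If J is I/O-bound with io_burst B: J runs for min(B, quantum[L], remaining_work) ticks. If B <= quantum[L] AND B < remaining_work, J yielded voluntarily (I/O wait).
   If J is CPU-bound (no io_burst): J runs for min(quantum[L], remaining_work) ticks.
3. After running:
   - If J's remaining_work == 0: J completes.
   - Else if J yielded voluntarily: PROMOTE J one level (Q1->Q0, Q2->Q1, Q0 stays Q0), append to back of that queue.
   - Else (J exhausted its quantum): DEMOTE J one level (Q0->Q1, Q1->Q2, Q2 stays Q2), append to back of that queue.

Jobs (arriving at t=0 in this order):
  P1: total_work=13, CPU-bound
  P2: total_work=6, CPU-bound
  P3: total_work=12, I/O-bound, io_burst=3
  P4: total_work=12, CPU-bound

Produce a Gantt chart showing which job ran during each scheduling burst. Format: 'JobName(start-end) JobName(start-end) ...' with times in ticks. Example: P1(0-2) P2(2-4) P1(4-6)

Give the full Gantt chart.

t=0-2: P1@Q0 runs 2, rem=11, quantum used, demote→Q1. Q0=[P2,P3,P4] Q1=[P1] Q2=[]
t=2-4: P2@Q0 runs 2, rem=4, quantum used, demote→Q1. Q0=[P3,P4] Q1=[P1,P2] Q2=[]
t=4-6: P3@Q0 runs 2, rem=10, quantum used, demote→Q1. Q0=[P4] Q1=[P1,P2,P3] Q2=[]
t=6-8: P4@Q0 runs 2, rem=10, quantum used, demote→Q1. Q0=[] Q1=[P1,P2,P3,P4] Q2=[]
t=8-12: P1@Q1 runs 4, rem=7, quantum used, demote→Q2. Q0=[] Q1=[P2,P3,P4] Q2=[P1]
t=12-16: P2@Q1 runs 4, rem=0, completes. Q0=[] Q1=[P3,P4] Q2=[P1]
t=16-19: P3@Q1 runs 3, rem=7, I/O yield, promote→Q0. Q0=[P3] Q1=[P4] Q2=[P1]
t=19-21: P3@Q0 runs 2, rem=5, quantum used, demote→Q1. Q0=[] Q1=[P4,P3] Q2=[P1]
t=21-25: P4@Q1 runs 4, rem=6, quantum used, demote→Q2. Q0=[] Q1=[P3] Q2=[P1,P4]
t=25-28: P3@Q1 runs 3, rem=2, I/O yield, promote→Q0. Q0=[P3] Q1=[] Q2=[P1,P4]
t=28-30: P3@Q0 runs 2, rem=0, completes. Q0=[] Q1=[] Q2=[P1,P4]
t=30-37: P1@Q2 runs 7, rem=0, completes. Q0=[] Q1=[] Q2=[P4]
t=37-43: P4@Q2 runs 6, rem=0, completes. Q0=[] Q1=[] Q2=[]

Answer: P1(0-2) P2(2-4) P3(4-6) P4(6-8) P1(8-12) P2(12-16) P3(16-19) P3(19-21) P4(21-25) P3(25-28) P3(28-30) P1(30-37) P4(37-43)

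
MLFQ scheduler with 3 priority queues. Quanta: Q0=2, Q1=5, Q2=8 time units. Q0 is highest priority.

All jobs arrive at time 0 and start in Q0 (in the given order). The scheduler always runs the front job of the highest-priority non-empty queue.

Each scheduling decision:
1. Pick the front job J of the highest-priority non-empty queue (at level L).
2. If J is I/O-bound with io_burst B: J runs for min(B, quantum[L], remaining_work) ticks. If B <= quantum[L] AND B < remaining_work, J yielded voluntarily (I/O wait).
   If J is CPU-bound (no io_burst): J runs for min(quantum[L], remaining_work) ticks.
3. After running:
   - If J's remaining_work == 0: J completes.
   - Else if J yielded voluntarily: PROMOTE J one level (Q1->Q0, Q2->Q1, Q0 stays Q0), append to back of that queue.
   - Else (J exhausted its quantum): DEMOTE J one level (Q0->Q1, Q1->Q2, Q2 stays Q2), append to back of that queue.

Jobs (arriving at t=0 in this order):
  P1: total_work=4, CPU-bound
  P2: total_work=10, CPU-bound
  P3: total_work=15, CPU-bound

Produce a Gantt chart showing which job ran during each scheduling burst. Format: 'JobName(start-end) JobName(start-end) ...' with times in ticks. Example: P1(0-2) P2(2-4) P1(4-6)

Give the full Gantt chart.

Answer: P1(0-2) P2(2-4) P3(4-6) P1(6-8) P2(8-13) P3(13-18) P2(18-21) P3(21-29)

Derivation:
t=0-2: P1@Q0 runs 2, rem=2, quantum used, demote→Q1. Q0=[P2,P3] Q1=[P1] Q2=[]
t=2-4: P2@Q0 runs 2, rem=8, quantum used, demote→Q1. Q0=[P3] Q1=[P1,P2] Q2=[]
t=4-6: P3@Q0 runs 2, rem=13, quantum used, demote→Q1. Q0=[] Q1=[P1,P2,P3] Q2=[]
t=6-8: P1@Q1 runs 2, rem=0, completes. Q0=[] Q1=[P2,P3] Q2=[]
t=8-13: P2@Q1 runs 5, rem=3, quantum used, demote→Q2. Q0=[] Q1=[P3] Q2=[P2]
t=13-18: P3@Q1 runs 5, rem=8, quantum used, demote→Q2. Q0=[] Q1=[] Q2=[P2,P3]
t=18-21: P2@Q2 runs 3, rem=0, completes. Q0=[] Q1=[] Q2=[P3]
t=21-29: P3@Q2 runs 8, rem=0, completes. Q0=[] Q1=[] Q2=[]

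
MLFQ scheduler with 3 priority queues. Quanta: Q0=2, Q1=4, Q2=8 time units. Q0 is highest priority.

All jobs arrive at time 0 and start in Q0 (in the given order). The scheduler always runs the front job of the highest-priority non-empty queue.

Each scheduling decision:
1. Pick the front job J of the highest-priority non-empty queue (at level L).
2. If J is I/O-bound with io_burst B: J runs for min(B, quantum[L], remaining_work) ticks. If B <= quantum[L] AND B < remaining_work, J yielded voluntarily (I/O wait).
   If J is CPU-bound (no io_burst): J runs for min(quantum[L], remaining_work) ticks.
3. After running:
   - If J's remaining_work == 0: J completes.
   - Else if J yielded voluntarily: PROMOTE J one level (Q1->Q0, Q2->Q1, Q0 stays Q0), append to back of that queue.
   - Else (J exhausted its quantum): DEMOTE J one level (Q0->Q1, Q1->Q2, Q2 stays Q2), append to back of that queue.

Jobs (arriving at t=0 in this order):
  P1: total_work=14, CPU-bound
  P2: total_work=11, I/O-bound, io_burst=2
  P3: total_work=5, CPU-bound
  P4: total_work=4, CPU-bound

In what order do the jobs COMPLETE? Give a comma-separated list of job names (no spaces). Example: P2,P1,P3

Answer: P2,P3,P4,P1

Derivation:
t=0-2: P1@Q0 runs 2, rem=12, quantum used, demote→Q1. Q0=[P2,P3,P4] Q1=[P1] Q2=[]
t=2-4: P2@Q0 runs 2, rem=9, I/O yield, promote→Q0. Q0=[P3,P4,P2] Q1=[P1] Q2=[]
t=4-6: P3@Q0 runs 2, rem=3, quantum used, demote→Q1. Q0=[P4,P2] Q1=[P1,P3] Q2=[]
t=6-8: P4@Q0 runs 2, rem=2, quantum used, demote→Q1. Q0=[P2] Q1=[P1,P3,P4] Q2=[]
t=8-10: P2@Q0 runs 2, rem=7, I/O yield, promote→Q0. Q0=[P2] Q1=[P1,P3,P4] Q2=[]
t=10-12: P2@Q0 runs 2, rem=5, I/O yield, promote→Q0. Q0=[P2] Q1=[P1,P3,P4] Q2=[]
t=12-14: P2@Q0 runs 2, rem=3, I/O yield, promote→Q0. Q0=[P2] Q1=[P1,P3,P4] Q2=[]
t=14-16: P2@Q0 runs 2, rem=1, I/O yield, promote→Q0. Q0=[P2] Q1=[P1,P3,P4] Q2=[]
t=16-17: P2@Q0 runs 1, rem=0, completes. Q0=[] Q1=[P1,P3,P4] Q2=[]
t=17-21: P1@Q1 runs 4, rem=8, quantum used, demote→Q2. Q0=[] Q1=[P3,P4] Q2=[P1]
t=21-24: P3@Q1 runs 3, rem=0, completes. Q0=[] Q1=[P4] Q2=[P1]
t=24-26: P4@Q1 runs 2, rem=0, completes. Q0=[] Q1=[] Q2=[P1]
t=26-34: P1@Q2 runs 8, rem=0, completes. Q0=[] Q1=[] Q2=[]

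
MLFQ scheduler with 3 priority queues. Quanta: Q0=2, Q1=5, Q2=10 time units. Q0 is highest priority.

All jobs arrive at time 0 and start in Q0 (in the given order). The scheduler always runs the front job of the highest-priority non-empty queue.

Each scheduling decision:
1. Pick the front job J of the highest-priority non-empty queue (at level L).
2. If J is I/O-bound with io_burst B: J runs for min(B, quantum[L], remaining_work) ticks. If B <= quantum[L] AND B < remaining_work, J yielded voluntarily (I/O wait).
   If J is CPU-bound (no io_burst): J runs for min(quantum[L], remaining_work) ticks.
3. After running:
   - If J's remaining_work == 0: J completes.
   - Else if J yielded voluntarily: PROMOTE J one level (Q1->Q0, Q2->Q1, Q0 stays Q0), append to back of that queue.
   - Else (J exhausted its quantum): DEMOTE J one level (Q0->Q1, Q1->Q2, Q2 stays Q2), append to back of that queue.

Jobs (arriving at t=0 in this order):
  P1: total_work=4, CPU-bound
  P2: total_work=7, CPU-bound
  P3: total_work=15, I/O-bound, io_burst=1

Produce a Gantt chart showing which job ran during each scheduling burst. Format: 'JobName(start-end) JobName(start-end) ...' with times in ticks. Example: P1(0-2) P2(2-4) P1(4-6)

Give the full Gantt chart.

Answer: P1(0-2) P2(2-4) P3(4-5) P3(5-6) P3(6-7) P3(7-8) P3(8-9) P3(9-10) P3(10-11) P3(11-12) P3(12-13) P3(13-14) P3(14-15) P3(15-16) P3(16-17) P3(17-18) P3(18-19) P1(19-21) P2(21-26)

Derivation:
t=0-2: P1@Q0 runs 2, rem=2, quantum used, demote→Q1. Q0=[P2,P3] Q1=[P1] Q2=[]
t=2-4: P2@Q0 runs 2, rem=5, quantum used, demote→Q1. Q0=[P3] Q1=[P1,P2] Q2=[]
t=4-5: P3@Q0 runs 1, rem=14, I/O yield, promote→Q0. Q0=[P3] Q1=[P1,P2] Q2=[]
t=5-6: P3@Q0 runs 1, rem=13, I/O yield, promote→Q0. Q0=[P3] Q1=[P1,P2] Q2=[]
t=6-7: P3@Q0 runs 1, rem=12, I/O yield, promote→Q0. Q0=[P3] Q1=[P1,P2] Q2=[]
t=7-8: P3@Q0 runs 1, rem=11, I/O yield, promote→Q0. Q0=[P3] Q1=[P1,P2] Q2=[]
t=8-9: P3@Q0 runs 1, rem=10, I/O yield, promote→Q0. Q0=[P3] Q1=[P1,P2] Q2=[]
t=9-10: P3@Q0 runs 1, rem=9, I/O yield, promote→Q0. Q0=[P3] Q1=[P1,P2] Q2=[]
t=10-11: P3@Q0 runs 1, rem=8, I/O yield, promote→Q0. Q0=[P3] Q1=[P1,P2] Q2=[]
t=11-12: P3@Q0 runs 1, rem=7, I/O yield, promote→Q0. Q0=[P3] Q1=[P1,P2] Q2=[]
t=12-13: P3@Q0 runs 1, rem=6, I/O yield, promote→Q0. Q0=[P3] Q1=[P1,P2] Q2=[]
t=13-14: P3@Q0 runs 1, rem=5, I/O yield, promote→Q0. Q0=[P3] Q1=[P1,P2] Q2=[]
t=14-15: P3@Q0 runs 1, rem=4, I/O yield, promote→Q0. Q0=[P3] Q1=[P1,P2] Q2=[]
t=15-16: P3@Q0 runs 1, rem=3, I/O yield, promote→Q0. Q0=[P3] Q1=[P1,P2] Q2=[]
t=16-17: P3@Q0 runs 1, rem=2, I/O yield, promote→Q0. Q0=[P3] Q1=[P1,P2] Q2=[]
t=17-18: P3@Q0 runs 1, rem=1, I/O yield, promote→Q0. Q0=[P3] Q1=[P1,P2] Q2=[]
t=18-19: P3@Q0 runs 1, rem=0, completes. Q0=[] Q1=[P1,P2] Q2=[]
t=19-21: P1@Q1 runs 2, rem=0, completes. Q0=[] Q1=[P2] Q2=[]
t=21-26: P2@Q1 runs 5, rem=0, completes. Q0=[] Q1=[] Q2=[]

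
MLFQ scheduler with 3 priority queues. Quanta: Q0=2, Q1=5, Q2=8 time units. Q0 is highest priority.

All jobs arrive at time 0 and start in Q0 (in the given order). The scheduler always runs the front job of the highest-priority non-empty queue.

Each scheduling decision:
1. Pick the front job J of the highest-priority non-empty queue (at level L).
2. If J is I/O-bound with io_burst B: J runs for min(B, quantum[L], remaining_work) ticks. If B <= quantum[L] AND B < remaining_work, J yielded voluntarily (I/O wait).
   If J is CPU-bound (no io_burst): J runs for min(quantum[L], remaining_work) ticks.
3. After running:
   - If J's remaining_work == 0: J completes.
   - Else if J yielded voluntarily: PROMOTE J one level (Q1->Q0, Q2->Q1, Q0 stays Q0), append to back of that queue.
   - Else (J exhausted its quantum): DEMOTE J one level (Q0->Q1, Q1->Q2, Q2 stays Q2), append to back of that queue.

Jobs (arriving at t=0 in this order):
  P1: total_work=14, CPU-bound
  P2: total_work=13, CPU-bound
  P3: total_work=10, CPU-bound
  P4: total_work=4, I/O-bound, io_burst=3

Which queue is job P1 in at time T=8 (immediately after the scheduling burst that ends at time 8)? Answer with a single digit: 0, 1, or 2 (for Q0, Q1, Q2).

Answer: 1

Derivation:
t=0-2: P1@Q0 runs 2, rem=12, quantum used, demote→Q1. Q0=[P2,P3,P4] Q1=[P1] Q2=[]
t=2-4: P2@Q0 runs 2, rem=11, quantum used, demote→Q1. Q0=[P3,P4] Q1=[P1,P2] Q2=[]
t=4-6: P3@Q0 runs 2, rem=8, quantum used, demote→Q1. Q0=[P4] Q1=[P1,P2,P3] Q2=[]
t=6-8: P4@Q0 runs 2, rem=2, quantum used, demote→Q1. Q0=[] Q1=[P1,P2,P3,P4] Q2=[]
t=8-13: P1@Q1 runs 5, rem=7, quantum used, demote→Q2. Q0=[] Q1=[P2,P3,P4] Q2=[P1]
t=13-18: P2@Q1 runs 5, rem=6, quantum used, demote→Q2. Q0=[] Q1=[P3,P4] Q2=[P1,P2]
t=18-23: P3@Q1 runs 5, rem=3, quantum used, demote→Q2. Q0=[] Q1=[P4] Q2=[P1,P2,P3]
t=23-25: P4@Q1 runs 2, rem=0, completes. Q0=[] Q1=[] Q2=[P1,P2,P3]
t=25-32: P1@Q2 runs 7, rem=0, completes. Q0=[] Q1=[] Q2=[P2,P3]
t=32-38: P2@Q2 runs 6, rem=0, completes. Q0=[] Q1=[] Q2=[P3]
t=38-41: P3@Q2 runs 3, rem=0, completes. Q0=[] Q1=[] Q2=[]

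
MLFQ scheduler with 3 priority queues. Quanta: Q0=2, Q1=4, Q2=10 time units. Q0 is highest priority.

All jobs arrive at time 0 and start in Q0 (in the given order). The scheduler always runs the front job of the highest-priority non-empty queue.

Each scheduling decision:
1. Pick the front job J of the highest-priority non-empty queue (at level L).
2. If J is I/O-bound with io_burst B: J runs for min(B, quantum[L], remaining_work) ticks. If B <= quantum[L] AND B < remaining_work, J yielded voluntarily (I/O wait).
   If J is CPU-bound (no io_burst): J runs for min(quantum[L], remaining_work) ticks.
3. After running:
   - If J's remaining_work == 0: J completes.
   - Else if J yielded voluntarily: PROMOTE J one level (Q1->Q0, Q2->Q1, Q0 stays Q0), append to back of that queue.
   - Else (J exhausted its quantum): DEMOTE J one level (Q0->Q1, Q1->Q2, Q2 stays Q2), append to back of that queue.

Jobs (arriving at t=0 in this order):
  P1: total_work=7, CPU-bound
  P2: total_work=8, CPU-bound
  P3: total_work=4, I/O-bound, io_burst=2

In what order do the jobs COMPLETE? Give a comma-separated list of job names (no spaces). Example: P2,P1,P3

Answer: P3,P1,P2

Derivation:
t=0-2: P1@Q0 runs 2, rem=5, quantum used, demote→Q1. Q0=[P2,P3] Q1=[P1] Q2=[]
t=2-4: P2@Q0 runs 2, rem=6, quantum used, demote→Q1. Q0=[P3] Q1=[P1,P2] Q2=[]
t=4-6: P3@Q0 runs 2, rem=2, I/O yield, promote→Q0. Q0=[P3] Q1=[P1,P2] Q2=[]
t=6-8: P3@Q0 runs 2, rem=0, completes. Q0=[] Q1=[P1,P2] Q2=[]
t=8-12: P1@Q1 runs 4, rem=1, quantum used, demote→Q2. Q0=[] Q1=[P2] Q2=[P1]
t=12-16: P2@Q1 runs 4, rem=2, quantum used, demote→Q2. Q0=[] Q1=[] Q2=[P1,P2]
t=16-17: P1@Q2 runs 1, rem=0, completes. Q0=[] Q1=[] Q2=[P2]
t=17-19: P2@Q2 runs 2, rem=0, completes. Q0=[] Q1=[] Q2=[]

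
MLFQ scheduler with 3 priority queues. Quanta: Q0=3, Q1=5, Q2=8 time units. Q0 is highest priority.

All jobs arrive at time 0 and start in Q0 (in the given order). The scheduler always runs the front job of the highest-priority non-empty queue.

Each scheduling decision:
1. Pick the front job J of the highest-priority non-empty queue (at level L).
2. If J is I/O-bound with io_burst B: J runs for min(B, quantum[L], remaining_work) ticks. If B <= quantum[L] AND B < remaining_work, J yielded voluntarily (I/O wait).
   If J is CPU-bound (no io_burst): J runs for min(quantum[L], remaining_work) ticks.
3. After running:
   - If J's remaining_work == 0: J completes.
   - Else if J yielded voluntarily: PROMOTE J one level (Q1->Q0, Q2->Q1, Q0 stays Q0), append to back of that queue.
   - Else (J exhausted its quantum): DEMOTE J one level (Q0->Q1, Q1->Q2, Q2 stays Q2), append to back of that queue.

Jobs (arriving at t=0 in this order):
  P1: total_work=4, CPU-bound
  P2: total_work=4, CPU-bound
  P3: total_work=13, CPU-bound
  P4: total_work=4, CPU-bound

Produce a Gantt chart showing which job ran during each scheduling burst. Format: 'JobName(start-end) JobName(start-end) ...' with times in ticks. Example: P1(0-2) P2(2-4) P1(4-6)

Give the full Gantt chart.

t=0-3: P1@Q0 runs 3, rem=1, quantum used, demote→Q1. Q0=[P2,P3,P4] Q1=[P1] Q2=[]
t=3-6: P2@Q0 runs 3, rem=1, quantum used, demote→Q1. Q0=[P3,P4] Q1=[P1,P2] Q2=[]
t=6-9: P3@Q0 runs 3, rem=10, quantum used, demote→Q1. Q0=[P4] Q1=[P1,P2,P3] Q2=[]
t=9-12: P4@Q0 runs 3, rem=1, quantum used, demote→Q1. Q0=[] Q1=[P1,P2,P3,P4] Q2=[]
t=12-13: P1@Q1 runs 1, rem=0, completes. Q0=[] Q1=[P2,P3,P4] Q2=[]
t=13-14: P2@Q1 runs 1, rem=0, completes. Q0=[] Q1=[P3,P4] Q2=[]
t=14-19: P3@Q1 runs 5, rem=5, quantum used, demote→Q2. Q0=[] Q1=[P4] Q2=[P3]
t=19-20: P4@Q1 runs 1, rem=0, completes. Q0=[] Q1=[] Q2=[P3]
t=20-25: P3@Q2 runs 5, rem=0, completes. Q0=[] Q1=[] Q2=[]

Answer: P1(0-3) P2(3-6) P3(6-9) P4(9-12) P1(12-13) P2(13-14) P3(14-19) P4(19-20) P3(20-25)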